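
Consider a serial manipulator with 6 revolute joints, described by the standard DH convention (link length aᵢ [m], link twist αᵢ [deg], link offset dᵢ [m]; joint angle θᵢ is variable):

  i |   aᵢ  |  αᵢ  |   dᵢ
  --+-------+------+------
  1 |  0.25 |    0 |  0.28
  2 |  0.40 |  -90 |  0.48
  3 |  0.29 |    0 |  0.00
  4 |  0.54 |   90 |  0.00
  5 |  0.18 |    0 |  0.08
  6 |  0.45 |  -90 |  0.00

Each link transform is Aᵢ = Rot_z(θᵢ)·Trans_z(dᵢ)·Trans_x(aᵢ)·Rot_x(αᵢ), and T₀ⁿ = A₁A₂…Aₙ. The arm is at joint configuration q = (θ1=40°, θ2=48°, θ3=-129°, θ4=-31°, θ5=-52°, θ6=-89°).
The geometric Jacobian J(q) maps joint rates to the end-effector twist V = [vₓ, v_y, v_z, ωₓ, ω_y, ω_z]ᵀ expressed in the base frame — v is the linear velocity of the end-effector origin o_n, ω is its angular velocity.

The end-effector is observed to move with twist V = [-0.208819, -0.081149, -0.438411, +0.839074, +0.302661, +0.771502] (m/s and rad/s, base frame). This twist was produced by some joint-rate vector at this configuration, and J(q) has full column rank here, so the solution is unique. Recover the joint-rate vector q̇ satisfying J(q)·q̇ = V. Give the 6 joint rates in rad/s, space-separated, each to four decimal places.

o_n = [0.6130, 0.0531, 1.0132]
J₁: ẑ×o_n = [-0.0531, 0.6130, 0.0000], ω = ẑ
J2: z=[0.0000, 0.0000, 1.0000] o=[0.1915, 0.1607, 0.2800] → [0.1076, 0.4215, -0.0000, 0.0000, 0.0000, 1.0000]
J3: z=[-0.9994, 0.0349, 0.0000] o=[0.2055, 0.5605, 0.7600] → [0.0088, 0.2530, 0.4928, -0.9994, 0.0349, 0.0000]
J4: z=[-0.9994, 0.0349, 0.0000] o=[0.1991, 0.3781, 0.9854] → [0.0010, 0.0278, 0.3103, -0.9994, 0.0349, 0.0000]
J5: z=[-0.0119, -0.3418, -0.9397] o=[0.1814, -0.1291, 1.1701] → [0.2248, -0.4075, 0.1454, -0.0119, -0.3418, -0.9397]
J6: z=[-0.0119, -0.3418, -0.9397] o=[0.3186, -0.2654, 1.1328] → [0.3402, -0.2782, 0.0969, -0.0119, -0.3418, -0.9397]
q̇ = J⁺·V = [-0.8610, 0.7210, -0.4740, -0.3540, -0.0210, -0.9490]

-0.8610 0.7210 -0.4740 -0.3540 -0.0210 -0.9490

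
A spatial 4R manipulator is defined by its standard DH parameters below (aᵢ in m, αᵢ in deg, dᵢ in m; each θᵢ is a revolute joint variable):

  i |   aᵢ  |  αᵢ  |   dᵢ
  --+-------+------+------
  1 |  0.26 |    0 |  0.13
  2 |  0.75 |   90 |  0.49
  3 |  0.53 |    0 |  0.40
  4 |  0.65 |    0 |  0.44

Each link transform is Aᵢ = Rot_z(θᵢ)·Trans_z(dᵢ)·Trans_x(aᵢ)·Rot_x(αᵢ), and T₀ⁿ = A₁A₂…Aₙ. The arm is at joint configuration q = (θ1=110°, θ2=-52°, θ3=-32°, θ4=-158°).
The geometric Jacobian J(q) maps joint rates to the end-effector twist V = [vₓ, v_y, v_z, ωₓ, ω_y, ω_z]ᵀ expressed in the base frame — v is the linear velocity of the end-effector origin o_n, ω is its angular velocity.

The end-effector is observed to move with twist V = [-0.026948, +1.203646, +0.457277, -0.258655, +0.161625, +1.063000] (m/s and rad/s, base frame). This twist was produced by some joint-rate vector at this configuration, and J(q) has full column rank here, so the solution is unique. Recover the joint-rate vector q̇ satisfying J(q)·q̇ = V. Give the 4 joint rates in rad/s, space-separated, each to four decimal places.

0.4130 0.6500 0.5830 -0.8880

o_n = [0.9198, 0.2735, 0.4520]
J₁: ẑ×o_n = [-0.2735, 0.9198, 0.0000], ω = ẑ
J2: z=[0.0000, 0.0000, 1.0000] o=[-0.0889, 0.2443, 0.1300] → [-0.0292, 1.0088, 0.0000, 0.0000, 0.0000, 1.0000]
J3: z=[0.8480, -0.5299, 0.0000] o=[0.3085, 0.8804, 0.6200] → [0.0890, 0.1425, -0.1907, 0.8480, -0.5299, 0.0000]
J4: z=[0.8480, -0.5299, 0.0000] o=[0.8859, 1.0496, 0.3391] → [-0.0598, -0.0957, -0.6401, 0.8480, -0.5299, 0.0000]
q̇ = J⁺·V = [0.4130, 0.6500, 0.5830, -0.8880]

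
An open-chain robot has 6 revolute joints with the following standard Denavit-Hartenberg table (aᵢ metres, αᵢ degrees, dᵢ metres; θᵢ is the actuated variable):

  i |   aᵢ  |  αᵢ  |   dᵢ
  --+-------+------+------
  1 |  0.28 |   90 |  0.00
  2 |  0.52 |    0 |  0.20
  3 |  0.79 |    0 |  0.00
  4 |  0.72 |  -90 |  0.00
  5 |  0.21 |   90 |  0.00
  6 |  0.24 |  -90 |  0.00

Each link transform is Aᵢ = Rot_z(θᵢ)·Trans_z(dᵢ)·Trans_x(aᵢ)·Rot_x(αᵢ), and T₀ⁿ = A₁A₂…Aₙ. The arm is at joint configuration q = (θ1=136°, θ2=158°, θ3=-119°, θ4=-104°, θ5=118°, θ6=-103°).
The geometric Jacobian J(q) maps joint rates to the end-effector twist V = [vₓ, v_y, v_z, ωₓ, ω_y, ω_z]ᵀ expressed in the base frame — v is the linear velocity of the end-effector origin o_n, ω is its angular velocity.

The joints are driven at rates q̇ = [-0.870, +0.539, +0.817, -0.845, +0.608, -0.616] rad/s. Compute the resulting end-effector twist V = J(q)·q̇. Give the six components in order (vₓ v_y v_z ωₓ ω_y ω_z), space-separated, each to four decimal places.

o_n = [-0.2972, 0.3735, 0.0070]
J₁: ẑ×o_n = [-0.3735, -0.2972, 0.0000], ω = ẑ
J2: z=[0.6947, 0.7193, 0.0000] o=[-0.2014, 0.1945, 0.0000] → [0.0050, -0.0048, 0.1932, 0.6947, 0.7193, 0.0000]
J3: z=[0.6947, 0.7193, 0.0000] o=[0.2843, 0.0035, 0.1948] → [-0.1351, 0.1305, 0.6753, 0.6947, 0.7193, 0.0000]
J4: z=[0.6947, 0.7193, 0.0000] o=[-0.1573, 0.4299, 0.6920] → [-0.4927, 0.4758, 0.0614, 0.6947, 0.7193, 0.0000]
J5: z=[-0.6519, 0.6296, 0.4226] o=[-0.3762, 0.6413, 0.0394] → [0.0928, 0.0122, 0.1248, -0.6519, 0.6296, 0.4226]
J6: z=[-0.5945, -0.0785, -0.8002] o=[-0.4750, 0.4790, 0.1288] → [-0.0749, -0.2147, 0.0767, -0.5945, -0.0785, -0.8002]
V = J·q̇ = [0.7361, 0.1002, 0.6327, 0.3248, 0.7987, -0.1201]

0.7361 0.1002 0.6327 0.3248 0.7987 -0.1201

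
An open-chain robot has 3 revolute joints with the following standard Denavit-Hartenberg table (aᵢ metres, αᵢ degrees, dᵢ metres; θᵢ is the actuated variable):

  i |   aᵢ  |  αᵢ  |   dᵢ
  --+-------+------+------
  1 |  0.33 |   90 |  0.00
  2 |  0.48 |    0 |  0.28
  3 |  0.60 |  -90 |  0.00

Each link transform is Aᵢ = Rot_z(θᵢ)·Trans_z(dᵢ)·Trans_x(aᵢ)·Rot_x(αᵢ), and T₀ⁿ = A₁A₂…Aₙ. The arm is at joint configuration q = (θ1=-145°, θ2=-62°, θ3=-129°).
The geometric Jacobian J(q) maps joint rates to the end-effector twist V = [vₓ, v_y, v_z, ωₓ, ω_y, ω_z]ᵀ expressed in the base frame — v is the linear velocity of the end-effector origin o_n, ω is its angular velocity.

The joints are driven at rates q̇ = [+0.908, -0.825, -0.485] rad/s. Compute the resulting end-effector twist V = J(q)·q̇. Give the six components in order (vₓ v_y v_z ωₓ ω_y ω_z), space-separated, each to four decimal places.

o_n = [-0.1331, 0.2487, -0.3093]
J₁: ẑ×o_n = [-0.2487, -0.1331, 0.0000], ω = ẑ
J2: z=[-0.5736, 0.8192, 0.0000] o=[-0.2703, -0.1893, 0.0000] → [-0.2534, -0.1774, -0.3636, -0.5736, 0.8192, 0.0000]
J3: z=[-0.5736, 0.8192, 0.0000] o=[-0.6155, -0.0892, -0.4238] → [0.0938, 0.0657, -0.5890, -0.5736, 0.8192, 0.0000]
V = J·q̇ = [-0.0622, -0.0063, 0.5856, 0.7514, -1.0731, 0.9080]

-0.0622 -0.0063 0.5856 0.7514 -1.0731 0.9080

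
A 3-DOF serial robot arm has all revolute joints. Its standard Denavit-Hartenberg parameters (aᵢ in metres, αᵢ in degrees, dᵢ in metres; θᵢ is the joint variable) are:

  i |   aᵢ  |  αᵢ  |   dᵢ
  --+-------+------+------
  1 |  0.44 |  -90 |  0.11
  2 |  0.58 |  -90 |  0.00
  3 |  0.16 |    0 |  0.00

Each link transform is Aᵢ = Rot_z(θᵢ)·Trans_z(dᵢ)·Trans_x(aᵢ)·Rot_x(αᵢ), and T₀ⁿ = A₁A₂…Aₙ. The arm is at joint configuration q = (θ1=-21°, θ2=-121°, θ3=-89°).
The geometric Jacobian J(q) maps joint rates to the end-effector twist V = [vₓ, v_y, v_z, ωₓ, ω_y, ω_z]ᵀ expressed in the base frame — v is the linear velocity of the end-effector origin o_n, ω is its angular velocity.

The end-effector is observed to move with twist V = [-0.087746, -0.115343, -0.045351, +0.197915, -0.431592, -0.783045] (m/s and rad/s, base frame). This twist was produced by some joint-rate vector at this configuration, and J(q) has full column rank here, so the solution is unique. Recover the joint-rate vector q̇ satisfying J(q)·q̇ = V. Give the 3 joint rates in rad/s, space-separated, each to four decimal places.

o_n = [0.1879, 0.0992, 0.6096]
J₁: ẑ×o_n = [-0.0992, 0.1879, 0.0000], ω = ẑ
J2: z=[0.3584, 0.9336, 0.0000] o=[0.4108, -0.1577, 0.1100] → [0.4664, -0.1790, 0.3002, 0.3584, 0.9336, 0.0000]
J3: z=[0.8002, -0.3072, 0.5150] o=[0.1319, -0.0506, 0.6072] → [-0.0779, 0.0269, 0.1371, 0.8002, -0.3072, 0.5150]
q̇ = J⁺·V = [-0.9870, -0.3320, 0.3960]

-0.9870 -0.3320 0.3960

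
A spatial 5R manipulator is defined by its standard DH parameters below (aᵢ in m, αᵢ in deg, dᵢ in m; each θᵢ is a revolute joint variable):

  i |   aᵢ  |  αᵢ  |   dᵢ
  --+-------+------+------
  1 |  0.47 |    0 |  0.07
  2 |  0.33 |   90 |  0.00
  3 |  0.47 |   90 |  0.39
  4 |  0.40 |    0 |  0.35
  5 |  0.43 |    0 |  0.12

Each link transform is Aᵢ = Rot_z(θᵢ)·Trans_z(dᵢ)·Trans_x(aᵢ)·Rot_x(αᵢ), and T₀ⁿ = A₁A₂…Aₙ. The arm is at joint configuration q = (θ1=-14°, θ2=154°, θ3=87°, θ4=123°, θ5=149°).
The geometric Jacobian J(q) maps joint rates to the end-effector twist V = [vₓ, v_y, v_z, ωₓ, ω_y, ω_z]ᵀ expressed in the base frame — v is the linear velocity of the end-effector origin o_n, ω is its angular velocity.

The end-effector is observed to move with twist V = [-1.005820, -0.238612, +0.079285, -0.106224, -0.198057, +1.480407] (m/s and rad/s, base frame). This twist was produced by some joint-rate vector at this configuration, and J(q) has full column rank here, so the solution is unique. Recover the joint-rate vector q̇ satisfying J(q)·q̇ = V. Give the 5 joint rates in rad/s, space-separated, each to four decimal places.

o_n = [0.0231, 0.6356, 0.3122]
J₁: ẑ×o_n = [-0.6356, 0.0231, 0.0000], ω = ẑ
J2: z=[0.0000, 0.0000, 1.0000] o=[0.4560, -0.1137, 0.0700] → [-0.7493, -0.4330, 0.0000, 0.0000, 0.0000, 1.0000]
J3: z=[0.6428, 0.7660, 0.0000] o=[0.2032, 0.0984, 0.0700] → [0.1855, -0.1557, 0.4833, 0.6428, 0.7660, 0.0000]
J4: z=[-0.7650, 0.6419, -0.0523] o=[0.4351, 0.4130, 0.5394] → [-0.1342, -0.1522, 0.0941, -0.7650, 0.6419, -0.0523]
J5: z=[-0.7650, 0.6419, -0.0523] o=[0.3917, 0.8873, 0.3035] → [-0.0076, 0.0260, 0.4291, -0.7650, 0.6419, -0.0523]
q̇ = J⁺·V = [0.5680, 0.9100, -0.2200, -0.6130, 0.5670]

0.5680 0.9100 -0.2200 -0.6130 0.5670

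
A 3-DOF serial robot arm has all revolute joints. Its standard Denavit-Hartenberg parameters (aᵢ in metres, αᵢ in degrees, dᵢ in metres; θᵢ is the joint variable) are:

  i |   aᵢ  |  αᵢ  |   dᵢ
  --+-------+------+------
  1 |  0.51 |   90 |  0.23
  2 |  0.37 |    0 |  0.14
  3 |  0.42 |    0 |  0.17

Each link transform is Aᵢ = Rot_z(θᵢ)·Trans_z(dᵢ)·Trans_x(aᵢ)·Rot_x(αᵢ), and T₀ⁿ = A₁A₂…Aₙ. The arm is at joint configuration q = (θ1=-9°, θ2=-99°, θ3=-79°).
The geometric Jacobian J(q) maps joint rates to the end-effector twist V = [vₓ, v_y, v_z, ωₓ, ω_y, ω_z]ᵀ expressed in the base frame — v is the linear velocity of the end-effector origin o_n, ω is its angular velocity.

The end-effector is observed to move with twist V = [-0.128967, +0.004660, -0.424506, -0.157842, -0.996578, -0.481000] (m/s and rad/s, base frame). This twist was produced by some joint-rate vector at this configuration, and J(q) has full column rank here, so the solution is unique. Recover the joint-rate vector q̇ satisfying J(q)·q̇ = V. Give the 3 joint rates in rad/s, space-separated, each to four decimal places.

-0.4810 0.0170 0.9920

o_n = [-0.0165, -0.3112, -0.1501]
J₁: ẑ×o_n = [0.3112, -0.0165, 0.0000], ω = ẑ
J2: z=[-0.1564, -0.9877, 0.0000] o=[0.5037, -0.0798, 0.2300] → [0.3754, -0.0595, -0.4776, -0.1564, -0.9877, 0.0000]
J3: z=[-0.1564, -0.9877, 0.0000] o=[0.4247, -0.2090, -0.1354] → [0.0145, -0.0023, -0.4197, -0.1564, -0.9877, 0.0000]
q̇ = J⁺·V = [-0.4810, 0.0170, 0.9920]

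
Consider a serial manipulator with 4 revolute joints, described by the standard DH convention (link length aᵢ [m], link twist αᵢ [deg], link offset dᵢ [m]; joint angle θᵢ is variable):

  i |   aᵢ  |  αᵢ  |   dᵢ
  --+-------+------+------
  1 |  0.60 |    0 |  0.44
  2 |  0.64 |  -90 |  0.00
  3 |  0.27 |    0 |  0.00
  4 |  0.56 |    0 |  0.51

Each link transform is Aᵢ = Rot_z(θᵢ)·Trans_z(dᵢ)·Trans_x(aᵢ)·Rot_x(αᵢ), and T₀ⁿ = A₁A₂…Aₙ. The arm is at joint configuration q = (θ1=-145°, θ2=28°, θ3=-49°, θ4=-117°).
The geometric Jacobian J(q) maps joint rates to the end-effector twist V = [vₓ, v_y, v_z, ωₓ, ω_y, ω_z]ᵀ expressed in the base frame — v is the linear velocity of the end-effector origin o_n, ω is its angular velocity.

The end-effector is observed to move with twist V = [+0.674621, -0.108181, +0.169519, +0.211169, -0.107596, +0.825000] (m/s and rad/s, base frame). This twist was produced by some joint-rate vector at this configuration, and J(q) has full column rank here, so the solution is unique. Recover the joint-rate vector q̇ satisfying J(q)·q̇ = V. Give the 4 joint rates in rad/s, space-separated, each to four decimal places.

0.8010 0.0240 -0.2300 0.4670

o_n = [-0.1614, -0.8196, 0.7792]
J₁: ẑ×o_n = [0.8196, -0.1614, 0.0000], ω = ẑ
J2: z=[0.0000, 0.0000, 1.0000] o=[-0.4915, -0.3441, 0.4400] → [0.4755, 0.3301, -0.0000, 0.0000, 0.0000, 1.0000]
J3: z=[0.8910, -0.4540, 0.0000] o=[-0.7820, -0.9144, 0.4400] → [-0.1540, -0.3023, 0.3662, 0.8910, -0.4540, 0.0000]
J4: z=[0.8910, -0.4540, 0.0000] o=[-0.8625, -1.0722, 0.6438] → [-0.0615, -0.1207, 0.5434, 0.8910, -0.4540, 0.0000]
q̇ = J⁺·V = [0.8010, 0.0240, -0.2300, 0.4670]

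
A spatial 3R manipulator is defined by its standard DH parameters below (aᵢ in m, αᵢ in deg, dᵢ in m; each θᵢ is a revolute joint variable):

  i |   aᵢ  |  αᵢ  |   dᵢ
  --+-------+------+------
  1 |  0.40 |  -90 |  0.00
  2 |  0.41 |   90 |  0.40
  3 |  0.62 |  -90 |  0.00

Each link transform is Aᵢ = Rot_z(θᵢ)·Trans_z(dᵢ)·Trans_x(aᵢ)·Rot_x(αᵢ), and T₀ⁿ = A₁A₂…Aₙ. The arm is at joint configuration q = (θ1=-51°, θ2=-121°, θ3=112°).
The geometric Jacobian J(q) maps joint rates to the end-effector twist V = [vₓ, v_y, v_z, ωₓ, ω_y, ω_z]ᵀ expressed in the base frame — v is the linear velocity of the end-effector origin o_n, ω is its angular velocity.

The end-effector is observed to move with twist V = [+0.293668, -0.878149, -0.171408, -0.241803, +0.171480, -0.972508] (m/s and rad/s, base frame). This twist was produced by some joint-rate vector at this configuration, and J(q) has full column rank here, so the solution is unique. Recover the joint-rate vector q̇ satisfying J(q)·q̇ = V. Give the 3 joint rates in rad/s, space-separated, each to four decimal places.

o_n = [0.9517, 0.3738, 0.1524]
J₁: ẑ×o_n = [-0.3738, 0.9517, 0.0000], ω = ẑ
J2: z=[0.7771, 0.6293, 0.0000] o=[0.2517, -0.3109, 0.0000] → [0.0959, -0.1184, 0.0915, 0.7771, 0.6293, 0.0000]
J3: z=[-0.5394, 0.6661, -0.5150] o=[0.4297, 0.1050, 0.3514] → [0.0058, -0.3763, -0.4927, -0.5394, 0.6661, -0.5150]
q̇ = J⁺·V = [-0.8010, -0.0800, 0.3330]

-0.8010 -0.0800 0.3330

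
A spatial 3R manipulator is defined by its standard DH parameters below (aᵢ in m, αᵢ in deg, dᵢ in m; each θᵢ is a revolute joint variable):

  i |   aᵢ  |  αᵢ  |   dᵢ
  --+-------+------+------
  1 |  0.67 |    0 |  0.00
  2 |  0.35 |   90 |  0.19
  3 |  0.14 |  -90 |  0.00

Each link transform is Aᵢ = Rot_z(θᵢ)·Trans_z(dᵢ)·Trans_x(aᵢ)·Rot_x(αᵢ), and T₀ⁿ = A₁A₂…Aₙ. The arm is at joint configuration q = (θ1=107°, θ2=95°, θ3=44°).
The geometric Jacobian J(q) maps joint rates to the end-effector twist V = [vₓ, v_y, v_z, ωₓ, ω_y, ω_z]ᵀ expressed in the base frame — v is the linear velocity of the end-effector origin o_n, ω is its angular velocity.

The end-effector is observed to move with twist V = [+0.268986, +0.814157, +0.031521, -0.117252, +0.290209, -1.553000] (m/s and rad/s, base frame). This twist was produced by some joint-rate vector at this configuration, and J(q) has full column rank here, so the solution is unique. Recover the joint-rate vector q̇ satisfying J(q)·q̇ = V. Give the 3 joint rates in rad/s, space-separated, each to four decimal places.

o_n = [-0.6138, 0.4719, 0.2873]
J₁: ẑ×o_n = [-0.4719, -0.6138, 0.0000], ω = ẑ
J2: z=[0.0000, 0.0000, 1.0000] o=[-0.1959, 0.6407, 0.0000] → [0.1688, -0.4179, 0.0000, 0.0000, 0.0000, 1.0000]
J3: z=[-0.3746, 0.9272, 0.0000] o=[-0.5204, 0.5096, 0.1900] → [0.0902, 0.0364, 0.1007, -0.3746, 0.9272, 0.0000]
q̇ = J⁺·V = [-0.7850, -0.7680, 0.3130]

-0.7850 -0.7680 0.3130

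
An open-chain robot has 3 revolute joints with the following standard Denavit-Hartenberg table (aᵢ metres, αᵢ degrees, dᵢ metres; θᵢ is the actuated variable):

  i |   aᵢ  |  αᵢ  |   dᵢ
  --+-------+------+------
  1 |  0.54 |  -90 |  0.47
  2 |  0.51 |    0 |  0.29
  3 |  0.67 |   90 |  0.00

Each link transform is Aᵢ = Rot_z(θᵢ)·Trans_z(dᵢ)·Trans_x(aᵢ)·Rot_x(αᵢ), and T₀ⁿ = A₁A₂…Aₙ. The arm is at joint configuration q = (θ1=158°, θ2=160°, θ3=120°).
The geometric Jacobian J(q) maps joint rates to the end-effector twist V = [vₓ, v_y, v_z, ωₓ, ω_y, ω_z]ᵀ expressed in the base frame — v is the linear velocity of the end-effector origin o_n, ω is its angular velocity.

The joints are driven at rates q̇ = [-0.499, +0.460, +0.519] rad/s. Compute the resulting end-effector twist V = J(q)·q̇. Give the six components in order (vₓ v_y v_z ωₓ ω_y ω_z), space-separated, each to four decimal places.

-0.6256 0.3481 0.1066 -0.3667 -0.9077 -0.4990

o_n = [-0.2728, -0.2025, 0.9554]
J₁: ẑ×o_n = [0.2025, -0.2728, 0.0000], ω = ẑ
J2: z=[-0.3746, -0.9272, 0.0000] o=[-0.5007, 0.2023, 0.4700] → [-0.4500, 0.1818, 0.3629, -0.3746, -0.9272, 0.0000]
J3: z=[-0.3746, -0.9272, 0.0000] o=[-0.1650, -0.2461, 0.2956] → [-0.6118, 0.2472, -0.1163, -0.3746, -0.9272, 0.0000]
V = J·q̇ = [-0.6256, 0.3481, 0.1066, -0.3667, -0.9077, -0.4990]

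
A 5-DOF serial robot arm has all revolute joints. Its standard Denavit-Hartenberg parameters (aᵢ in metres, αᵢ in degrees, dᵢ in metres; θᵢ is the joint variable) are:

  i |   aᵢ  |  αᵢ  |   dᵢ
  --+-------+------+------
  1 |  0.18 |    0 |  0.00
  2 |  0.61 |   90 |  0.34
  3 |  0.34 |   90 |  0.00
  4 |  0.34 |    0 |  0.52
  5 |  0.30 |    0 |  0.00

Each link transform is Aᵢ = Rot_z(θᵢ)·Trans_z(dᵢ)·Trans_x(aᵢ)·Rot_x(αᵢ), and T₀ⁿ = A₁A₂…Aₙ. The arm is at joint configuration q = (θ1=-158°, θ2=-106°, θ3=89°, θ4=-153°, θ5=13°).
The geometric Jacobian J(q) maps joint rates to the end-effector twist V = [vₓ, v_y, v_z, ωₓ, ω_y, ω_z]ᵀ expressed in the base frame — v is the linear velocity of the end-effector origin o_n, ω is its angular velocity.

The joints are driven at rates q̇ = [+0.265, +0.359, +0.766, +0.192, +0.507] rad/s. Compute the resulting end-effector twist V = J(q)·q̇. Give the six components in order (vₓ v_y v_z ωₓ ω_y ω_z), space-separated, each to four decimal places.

o_n = [-0.6299, 1.0167, 0.1382]
J₁: ẑ×o_n = [-1.0167, -0.6299, 0.0000], ω = ẑ
J2: z=[0.0000, 0.0000, 1.0000] o=[-0.1669, -0.0674, 0.0000] → [-1.0841, -0.4630, 0.0000, 0.0000, 0.0000, 1.0000]
J3: z=[0.9945, 0.1045, 0.0000] o=[-0.2307, 0.5392, 0.3400] → [-0.0211, 0.2007, 0.5166, 0.9945, 0.1045, 0.0000]
J4: z=[-0.1045, 0.9944, -0.0175] o=[-0.2313, 0.5451, 0.6799] → [-0.5305, -0.0497, 0.3471, -0.1045, 0.9944, -0.0175]
J5: z=[-0.1045, 0.9944, -0.0175] o=[-0.4386, 1.0408, 0.3680] → [-0.2289, -0.0207, 0.1928, -0.1045, 0.9944, -0.0175]
V = J·q̇ = [-0.8927, -0.1995, 0.5601, 0.6887, 0.7751, 0.6118]

-0.8927 -0.1995 0.5601 0.6887 0.7751 0.6118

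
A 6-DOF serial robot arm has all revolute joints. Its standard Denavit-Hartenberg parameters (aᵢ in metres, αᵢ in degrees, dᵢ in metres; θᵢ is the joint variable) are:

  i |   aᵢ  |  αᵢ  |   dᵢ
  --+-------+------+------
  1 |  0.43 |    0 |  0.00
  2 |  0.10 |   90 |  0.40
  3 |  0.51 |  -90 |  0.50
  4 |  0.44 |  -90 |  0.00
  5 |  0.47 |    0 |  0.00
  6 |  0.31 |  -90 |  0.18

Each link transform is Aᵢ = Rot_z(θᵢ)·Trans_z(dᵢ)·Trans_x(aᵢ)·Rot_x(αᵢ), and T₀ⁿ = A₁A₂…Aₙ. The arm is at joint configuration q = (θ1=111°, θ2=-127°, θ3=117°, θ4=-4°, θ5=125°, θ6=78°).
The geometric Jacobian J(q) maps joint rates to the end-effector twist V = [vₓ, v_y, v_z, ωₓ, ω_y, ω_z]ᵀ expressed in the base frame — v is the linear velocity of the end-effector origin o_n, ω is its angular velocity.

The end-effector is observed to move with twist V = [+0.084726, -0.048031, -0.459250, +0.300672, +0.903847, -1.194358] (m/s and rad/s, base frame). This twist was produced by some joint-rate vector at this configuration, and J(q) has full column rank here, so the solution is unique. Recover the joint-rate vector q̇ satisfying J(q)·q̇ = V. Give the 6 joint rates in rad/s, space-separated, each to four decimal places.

-0.5110 -0.7130 -0.8330 -0.0490 0.9110 -0.7920

o_n = [-0.0961, 0.0598, 0.8832]
J₁: ẑ×o_n = [-0.0598, -0.0961, 0.0000], ω = ẑ
J2: z=[0.0000, 0.0000, 1.0000] o=[-0.1541, 0.4014, 0.0000] → [0.3416, 0.0580, -0.0000, 0.0000, 0.0000, 1.0000]
J3: z=[-0.2756, -0.9613, 0.0000] o=[-0.0580, 0.3739, 0.4000] → [-0.4645, 0.1332, 0.0499, -0.2756, -0.9613, 0.0000]
J4: z=[-0.8565, 0.2456, -0.4540] o=[-0.4184, -0.0429, 0.8544] → [0.0537, -0.1216, -0.1671, -0.8565, 0.2456, -0.4540]
J5: z=[0.2445, 0.9676, 0.0622] o=[-0.6184, -0.0175, 1.2455] → [-0.3553, 0.1210, -0.4865, 0.2445, 0.9676, 0.0622]
J6: z=[0.2445, 0.9676, 0.0622] o=[-0.1661, -0.1276, 1.1807] → [-0.2995, 0.0771, -0.0219, 0.2445, 0.9676, 0.0622]
q̇ = J⁺·V = [-0.5110, -0.7130, -0.8330, -0.0490, 0.9110, -0.7920]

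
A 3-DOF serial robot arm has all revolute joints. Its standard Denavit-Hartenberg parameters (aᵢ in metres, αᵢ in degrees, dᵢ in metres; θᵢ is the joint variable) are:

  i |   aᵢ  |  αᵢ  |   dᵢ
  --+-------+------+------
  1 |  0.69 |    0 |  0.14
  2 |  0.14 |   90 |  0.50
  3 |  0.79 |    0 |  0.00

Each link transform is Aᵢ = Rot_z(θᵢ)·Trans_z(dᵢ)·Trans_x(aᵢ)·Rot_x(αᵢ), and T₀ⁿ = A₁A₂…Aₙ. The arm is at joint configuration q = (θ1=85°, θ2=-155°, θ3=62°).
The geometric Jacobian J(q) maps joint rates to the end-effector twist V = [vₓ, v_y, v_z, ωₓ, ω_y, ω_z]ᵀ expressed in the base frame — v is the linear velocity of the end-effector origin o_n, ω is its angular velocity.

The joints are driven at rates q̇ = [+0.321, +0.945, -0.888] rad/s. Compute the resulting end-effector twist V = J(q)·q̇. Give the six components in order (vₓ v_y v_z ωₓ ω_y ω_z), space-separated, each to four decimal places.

0.5990 -0.3415 -0.3293 0.8344 0.3037 1.2660

o_n = [0.2349, 0.2073, 1.3375]
J₁: ẑ×o_n = [-0.2073, 0.2349, 0.0000], ω = ẑ
J2: z=[0.0000, 0.0000, 1.0000] o=[0.0601, 0.6874, 0.1400] → [0.4801, 0.1747, -0.0000, 0.0000, 0.0000, 1.0000]
J3: z=[-0.9397, -0.3420, 0.0000] o=[0.1080, 0.5558, 0.6400] → [-0.2386, 0.6555, 0.3709, -0.9397, -0.3420, 0.0000]
V = J·q̇ = [0.5990, -0.3415, -0.3293, 0.8344, 0.3037, 1.2660]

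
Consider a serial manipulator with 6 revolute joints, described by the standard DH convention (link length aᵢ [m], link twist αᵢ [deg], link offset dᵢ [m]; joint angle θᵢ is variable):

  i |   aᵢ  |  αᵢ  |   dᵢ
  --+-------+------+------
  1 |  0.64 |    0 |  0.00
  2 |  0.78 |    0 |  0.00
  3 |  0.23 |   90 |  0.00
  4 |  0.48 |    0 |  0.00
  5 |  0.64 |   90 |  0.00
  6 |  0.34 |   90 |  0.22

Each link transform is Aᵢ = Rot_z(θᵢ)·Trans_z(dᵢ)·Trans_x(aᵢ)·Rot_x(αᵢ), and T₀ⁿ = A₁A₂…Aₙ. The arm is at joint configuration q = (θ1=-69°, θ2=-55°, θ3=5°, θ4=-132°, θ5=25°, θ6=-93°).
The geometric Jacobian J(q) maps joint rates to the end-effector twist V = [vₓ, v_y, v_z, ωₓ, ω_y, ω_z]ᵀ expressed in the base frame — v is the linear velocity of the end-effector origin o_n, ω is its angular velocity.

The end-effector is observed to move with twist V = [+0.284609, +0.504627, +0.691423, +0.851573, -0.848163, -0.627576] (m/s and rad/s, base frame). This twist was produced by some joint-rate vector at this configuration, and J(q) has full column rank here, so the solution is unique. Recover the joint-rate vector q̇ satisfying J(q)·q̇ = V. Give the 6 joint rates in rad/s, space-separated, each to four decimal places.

o_n = [0.3245, -0.9859, -0.8874]
J₁: ẑ×o_n = [0.9859, 0.3245, -0.0000], ω = ẑ
J2: z=[0.0000, 0.0000, 1.0000] o=[0.2294, -0.5975, 0.0000] → [0.3884, 0.0952, -0.0000, 0.0000, 0.0000, 1.0000]
J3: z=[0.0000, 0.0000, 1.0000] o=[-0.2068, -1.2441, 0.0000] → [-0.2583, 0.5314, 0.0000, 0.0000, 0.0000, 1.0000]
J4: z=[-0.8746, 0.4848, 0.0000] o=[-0.3183, -1.4453, 0.0000] → [-0.4302, -0.7761, -0.7135, -0.8746, 0.4848, 0.0000]
J5: z=[-0.8746, 0.4848, 0.0000] o=[-0.1626, -1.1644, -0.3567] → [-0.2573, -0.4642, -0.3923, -0.8746, 0.4848, 0.0000]
J6: z=[0.4636, 0.8364, 0.2924] o=[-0.0719, -1.0007, -0.9687] → [0.0637, 0.0782, -0.3247, 0.4636, 0.8364, 0.2924]
q̇ = J⁺·V = [0.0330, -0.3650, -0.1950, -0.3930, -0.7630, -0.3440]

0.0330 -0.3650 -0.1950 -0.3930 -0.7630 -0.3440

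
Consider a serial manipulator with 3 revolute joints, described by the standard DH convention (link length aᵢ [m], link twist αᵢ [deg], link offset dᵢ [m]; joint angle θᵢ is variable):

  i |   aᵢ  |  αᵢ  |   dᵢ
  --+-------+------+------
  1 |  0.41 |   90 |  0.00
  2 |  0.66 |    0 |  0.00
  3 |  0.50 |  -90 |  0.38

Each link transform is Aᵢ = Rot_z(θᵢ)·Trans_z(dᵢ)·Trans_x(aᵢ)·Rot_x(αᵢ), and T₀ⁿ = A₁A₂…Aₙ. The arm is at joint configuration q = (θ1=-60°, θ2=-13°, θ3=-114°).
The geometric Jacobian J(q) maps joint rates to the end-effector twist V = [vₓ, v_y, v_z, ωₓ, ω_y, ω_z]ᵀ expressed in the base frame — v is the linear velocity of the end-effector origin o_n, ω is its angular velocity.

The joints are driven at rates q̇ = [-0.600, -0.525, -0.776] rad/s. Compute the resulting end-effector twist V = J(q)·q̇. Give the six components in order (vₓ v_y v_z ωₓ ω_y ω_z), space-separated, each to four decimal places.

o_n = [0.0470, -0.8414, -0.5478]
J₁: ẑ×o_n = [0.8414, 0.0470, -0.0000], ω = ẑ
J2: z=[-0.8660, -0.5000, 0.0000] o=[0.2050, -0.3551, 0.0000] → [0.2739, -0.4744, 0.3422, -0.8660, -0.5000, 0.0000]
J3: z=[-0.8660, -0.5000, 0.0000] o=[0.5265, -0.9120, -0.1485] → [0.1997, -0.3458, -0.3009, -0.8660, -0.5000, 0.0000]
V = J·q̇ = [-0.8036, 0.4892, 0.0539, 1.1267, 0.6505, -0.6000]

-0.8036 0.4892 0.0539 1.1267 0.6505 -0.6000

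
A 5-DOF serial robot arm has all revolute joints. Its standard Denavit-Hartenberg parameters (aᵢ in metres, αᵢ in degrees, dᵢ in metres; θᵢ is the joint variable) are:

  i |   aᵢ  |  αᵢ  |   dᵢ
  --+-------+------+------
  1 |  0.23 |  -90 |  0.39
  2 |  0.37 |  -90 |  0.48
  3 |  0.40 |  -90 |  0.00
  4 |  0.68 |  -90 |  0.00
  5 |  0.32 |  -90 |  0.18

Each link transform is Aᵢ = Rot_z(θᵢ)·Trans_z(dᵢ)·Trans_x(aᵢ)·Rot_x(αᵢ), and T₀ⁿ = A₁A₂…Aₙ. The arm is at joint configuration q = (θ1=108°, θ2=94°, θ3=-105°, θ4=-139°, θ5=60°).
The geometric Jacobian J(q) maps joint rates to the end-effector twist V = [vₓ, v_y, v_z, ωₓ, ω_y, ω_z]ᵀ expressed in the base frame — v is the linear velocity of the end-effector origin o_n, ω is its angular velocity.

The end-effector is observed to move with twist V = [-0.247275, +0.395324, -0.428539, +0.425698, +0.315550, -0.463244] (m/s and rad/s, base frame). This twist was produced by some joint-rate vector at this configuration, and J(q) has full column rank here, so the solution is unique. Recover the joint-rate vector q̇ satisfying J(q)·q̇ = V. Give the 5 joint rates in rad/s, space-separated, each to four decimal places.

o_n = [-0.1383, -0.5333, 0.3059]
J₁: ẑ×o_n = [0.5333, -0.1383, 0.0000], ω = ẑ
J2: z=[-0.9511, -0.3090, 0.0000] o=[-0.0711, 0.2187, 0.3900] → [0.0260, -0.0799, 0.6945, -0.9511, -0.3090, 0.0000]
J3: z=[0.3083, -0.9487, 0.0698] o=[-0.5196, 0.0459, 0.0209] → [-0.2300, -0.0613, 0.1832, 0.3083, -0.9487, 0.0698]
J4: z=[-0.2253, -0.1441, -0.9636] o=[-0.8893, -0.0667, 0.1242] → [-0.4759, -0.6827, 0.2133, -0.2253, -0.1441, -0.9636]
J5: z=[-0.3737, -0.9006, 0.2220] o=[-0.2775, -0.3455, 0.0228] → [-0.2133, 0.1367, 0.1955, -0.3737, -0.9006, 0.2220]
q̇ = J⁺·V = [-0.7810, -0.4890, -0.2290, -0.3210, 0.1100]

-0.7810 -0.4890 -0.2290 -0.3210 0.1100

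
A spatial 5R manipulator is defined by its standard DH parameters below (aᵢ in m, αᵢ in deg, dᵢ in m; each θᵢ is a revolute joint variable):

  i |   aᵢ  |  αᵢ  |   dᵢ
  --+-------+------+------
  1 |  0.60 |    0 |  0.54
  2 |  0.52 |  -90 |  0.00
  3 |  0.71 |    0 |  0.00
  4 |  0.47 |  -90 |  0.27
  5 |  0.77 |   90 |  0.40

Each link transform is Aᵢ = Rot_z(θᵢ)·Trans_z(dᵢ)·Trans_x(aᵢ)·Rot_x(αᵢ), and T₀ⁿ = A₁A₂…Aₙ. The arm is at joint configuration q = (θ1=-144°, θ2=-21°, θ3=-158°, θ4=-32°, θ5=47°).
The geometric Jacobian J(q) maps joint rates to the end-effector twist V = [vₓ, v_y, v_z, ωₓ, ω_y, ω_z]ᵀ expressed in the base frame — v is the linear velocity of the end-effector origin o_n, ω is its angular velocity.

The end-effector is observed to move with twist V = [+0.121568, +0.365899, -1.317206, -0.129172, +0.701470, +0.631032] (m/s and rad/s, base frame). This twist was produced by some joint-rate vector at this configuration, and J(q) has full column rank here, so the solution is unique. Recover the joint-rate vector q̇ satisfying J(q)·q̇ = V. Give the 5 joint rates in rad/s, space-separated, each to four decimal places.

o_n = [0.5860, 0.2379, 1.0271]
J₁: ẑ×o_n = [-0.2379, 0.5860, 0.0000], ω = ẑ
J2: z=[0.0000, 0.0000, 1.0000] o=[-0.4854, -0.3527, 0.5400] → [-0.5906, 1.0714, 0.0000, 0.0000, 0.0000, 1.0000]
J3: z=[0.2588, -0.9659, 0.0000] o=[-0.9877, -0.4873, 0.5400] → [-0.4705, -0.1261, 1.7078, 0.2588, -0.9659, 0.0000]
J4: z=[0.2588, -0.9659, 0.0000] o=[-0.3518, -0.3169, 0.8060] → [-0.2136, -0.0572, 1.0495, 0.2588, -0.9659, 0.0000]
J5: z=[0.1677, 0.0449, 0.9848] o=[0.1651, -0.4579, 0.7244] → [-0.6716, 0.3637, 0.0978, 0.1677, 0.0449, 0.9848]
q̇ = J⁺·V = [0.3870, -0.0780, -0.9160, 0.2050, 0.3270]

0.3870 -0.0780 -0.9160 0.2050 0.3270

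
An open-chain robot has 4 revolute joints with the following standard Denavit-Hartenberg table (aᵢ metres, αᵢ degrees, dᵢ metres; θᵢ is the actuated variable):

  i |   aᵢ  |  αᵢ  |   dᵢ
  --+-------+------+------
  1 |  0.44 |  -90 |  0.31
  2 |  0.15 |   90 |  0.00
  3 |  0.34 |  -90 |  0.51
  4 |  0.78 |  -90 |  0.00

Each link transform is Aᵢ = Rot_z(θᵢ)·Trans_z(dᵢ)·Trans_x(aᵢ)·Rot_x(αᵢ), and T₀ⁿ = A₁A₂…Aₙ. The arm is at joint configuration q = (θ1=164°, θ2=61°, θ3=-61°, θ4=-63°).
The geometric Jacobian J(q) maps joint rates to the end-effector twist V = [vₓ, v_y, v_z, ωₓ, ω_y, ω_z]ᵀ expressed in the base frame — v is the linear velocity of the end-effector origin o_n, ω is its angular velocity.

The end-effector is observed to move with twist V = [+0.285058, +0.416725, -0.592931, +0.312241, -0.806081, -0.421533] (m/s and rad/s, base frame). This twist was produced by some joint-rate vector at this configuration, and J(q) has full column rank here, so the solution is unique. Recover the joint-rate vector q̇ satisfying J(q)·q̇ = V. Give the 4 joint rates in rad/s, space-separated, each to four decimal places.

o_n = [-1.4954, 1.0604, 0.4687]
J₁: ẑ×o_n = [-1.0604, -1.4954, 0.0000], ω = ẑ
J2: z=[-0.2756, -0.9613, 0.0000] o=[-0.4230, 0.1213, 0.3100] → [-0.1525, 0.0437, -1.2898, -0.2756, -0.9613, 0.0000]
J3: z=[-0.8407, 0.2411, 0.4848] o=[-0.4929, 0.1413, 0.1788] → [-0.3757, -0.2424, -0.5310, -0.8407, 0.2411, 0.4848]
J4: z=[-0.5412, -0.3492, -0.7650] o=[-0.9165, 0.5722, 0.2819] → [0.3082, 0.5440, -0.4664, -0.5412, -0.3492, -0.7650]
q̇ = J⁺·V = [-0.1840, 0.7140, -0.5720, -0.0520]

-0.1840 0.7140 -0.5720 -0.0520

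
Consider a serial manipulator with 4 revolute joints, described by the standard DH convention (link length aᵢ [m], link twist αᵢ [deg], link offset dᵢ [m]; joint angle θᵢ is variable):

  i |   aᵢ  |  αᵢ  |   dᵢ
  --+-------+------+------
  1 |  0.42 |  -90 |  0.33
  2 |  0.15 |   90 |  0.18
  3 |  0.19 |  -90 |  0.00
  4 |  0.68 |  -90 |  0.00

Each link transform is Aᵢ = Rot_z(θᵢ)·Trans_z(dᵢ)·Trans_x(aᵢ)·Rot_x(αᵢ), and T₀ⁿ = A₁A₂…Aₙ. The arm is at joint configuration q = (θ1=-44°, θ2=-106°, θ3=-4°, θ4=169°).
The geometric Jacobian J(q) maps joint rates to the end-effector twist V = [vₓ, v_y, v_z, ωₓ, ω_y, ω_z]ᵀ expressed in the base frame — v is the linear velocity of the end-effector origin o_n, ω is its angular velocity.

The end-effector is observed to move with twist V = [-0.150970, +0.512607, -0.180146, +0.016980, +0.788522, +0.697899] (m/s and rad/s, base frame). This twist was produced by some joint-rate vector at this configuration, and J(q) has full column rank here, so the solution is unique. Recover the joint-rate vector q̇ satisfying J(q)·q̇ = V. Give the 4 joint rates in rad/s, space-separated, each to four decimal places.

0.8220 0.1740 0.5490 0.4060

o_n = [0.6047, -0.2874, 0.0521]
J₁: ẑ×o_n = [0.2874, 0.6047, -0.0000], ω = ẑ
J2: z=[0.6947, 0.7193, 0.0000] o=[0.3021, -0.2918, 0.3300] → [-0.1999, 0.1931, -0.2147, 0.6947, 0.7193, 0.0000]
J3: z=[-0.6915, 0.6677, -0.2756] o=[0.3974, -0.1336, 0.4742] → [-0.3243, -0.3490, -0.0320, -0.6915, 0.6677, -0.2756]
J4: z=[0.6791, 0.7309, 0.0671] o=[0.3506, -0.1068, 0.6564] → [-0.4296, 0.4275, -0.3084, 0.6791, 0.7309, 0.0671]
q̇ = J⁺·V = [0.8220, 0.1740, 0.5490, 0.4060]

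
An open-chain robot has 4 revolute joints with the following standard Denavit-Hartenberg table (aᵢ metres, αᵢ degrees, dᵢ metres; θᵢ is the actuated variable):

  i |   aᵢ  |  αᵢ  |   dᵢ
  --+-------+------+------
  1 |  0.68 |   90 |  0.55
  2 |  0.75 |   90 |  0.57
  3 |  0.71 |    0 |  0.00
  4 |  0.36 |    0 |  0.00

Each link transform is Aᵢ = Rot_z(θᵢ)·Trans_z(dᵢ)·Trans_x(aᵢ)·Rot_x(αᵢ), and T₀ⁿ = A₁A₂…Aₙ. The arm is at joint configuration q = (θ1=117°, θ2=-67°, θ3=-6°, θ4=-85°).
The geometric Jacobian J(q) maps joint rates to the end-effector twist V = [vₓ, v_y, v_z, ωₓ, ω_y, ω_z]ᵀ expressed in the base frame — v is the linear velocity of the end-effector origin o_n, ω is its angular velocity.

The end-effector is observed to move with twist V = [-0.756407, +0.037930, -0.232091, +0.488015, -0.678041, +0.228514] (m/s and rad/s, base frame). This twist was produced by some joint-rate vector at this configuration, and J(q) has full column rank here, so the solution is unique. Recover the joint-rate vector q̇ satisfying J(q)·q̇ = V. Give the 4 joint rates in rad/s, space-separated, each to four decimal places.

0.5790 0.1270 0.1000 0.7970

o_n = [-0.4449, 1.1723, -0.7846]
J₁: ẑ×o_n = [-1.1723, -0.4449, 0.0000], ω = ẑ
J2: z=[0.8910, 0.4540, 0.0000] o=[-0.3087, 0.6059, 0.5500] → [-0.6059, 1.1891, 0.5665, 0.8910, 0.4540, 0.0000]
J3: z=[0.4179, -0.8202, -0.3907] o=[0.0661, 1.1258, -0.1404] → [0.5465, 0.4689, -0.3996, 0.4179, -0.8202, -0.3907]
J4: z=[0.4179, -0.8202, -0.3907] o=[-0.1253, 1.3379, -0.7904] → [-0.0694, 0.1225, -0.3313, 0.4179, -0.8202, -0.3907]
q̇ = J⁺·V = [0.5790, 0.1270, 0.1000, 0.7970]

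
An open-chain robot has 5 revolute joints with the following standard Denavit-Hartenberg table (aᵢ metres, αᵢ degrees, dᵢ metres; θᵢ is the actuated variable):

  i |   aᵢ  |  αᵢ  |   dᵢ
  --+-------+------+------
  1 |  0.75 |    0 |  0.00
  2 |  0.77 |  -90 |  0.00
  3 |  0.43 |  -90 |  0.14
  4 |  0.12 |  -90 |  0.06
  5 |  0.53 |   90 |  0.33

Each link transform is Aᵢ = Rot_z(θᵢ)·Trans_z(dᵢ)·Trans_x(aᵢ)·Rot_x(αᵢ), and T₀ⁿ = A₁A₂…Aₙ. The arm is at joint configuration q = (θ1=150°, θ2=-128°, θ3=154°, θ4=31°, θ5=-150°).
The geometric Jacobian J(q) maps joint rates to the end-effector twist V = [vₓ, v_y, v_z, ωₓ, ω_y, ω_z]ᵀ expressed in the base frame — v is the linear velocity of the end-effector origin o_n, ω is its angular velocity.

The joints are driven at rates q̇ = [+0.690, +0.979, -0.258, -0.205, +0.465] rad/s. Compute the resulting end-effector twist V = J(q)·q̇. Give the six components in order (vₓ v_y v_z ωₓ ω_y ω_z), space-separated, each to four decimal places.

-0.9246 0.2916 0.1061 0.5289 -0.4945 1.5897

o_n = [-0.0541, 0.6498, 0.3055]
J₁: ẑ×o_n = [-0.6498, -0.0541, 0.0000], ω = ẑ
J2: z=[0.0000, 0.0000, 1.0000] o=[-0.6495, 0.3750, 0.0000] → [-0.2748, 0.5954, 0.0000, 0.0000, 0.0000, 1.0000]
J3: z=[-0.3746, 0.9272, 0.0000] o=[0.0644, 0.6634, 0.0000] → [0.2832, 0.1144, 0.1150, -0.3746, 0.9272, 0.0000]
J4: z=[-0.4065, -0.1642, 0.8988] o=[-0.3464, 0.6485, -0.1885] → [-0.0823, 0.4635, 0.0475, -0.4065, -0.1642, 0.8988]
J5: z=[0.7503, -0.6213, 0.2258] o=[-0.4333, 0.5467, -0.1797] → [-0.3247, -0.2784, 0.3130, 0.7503, -0.6213, 0.2258]
V = J·q̇ = [-0.9246, 0.2916, 0.1061, 0.5289, -0.4945, 1.5897]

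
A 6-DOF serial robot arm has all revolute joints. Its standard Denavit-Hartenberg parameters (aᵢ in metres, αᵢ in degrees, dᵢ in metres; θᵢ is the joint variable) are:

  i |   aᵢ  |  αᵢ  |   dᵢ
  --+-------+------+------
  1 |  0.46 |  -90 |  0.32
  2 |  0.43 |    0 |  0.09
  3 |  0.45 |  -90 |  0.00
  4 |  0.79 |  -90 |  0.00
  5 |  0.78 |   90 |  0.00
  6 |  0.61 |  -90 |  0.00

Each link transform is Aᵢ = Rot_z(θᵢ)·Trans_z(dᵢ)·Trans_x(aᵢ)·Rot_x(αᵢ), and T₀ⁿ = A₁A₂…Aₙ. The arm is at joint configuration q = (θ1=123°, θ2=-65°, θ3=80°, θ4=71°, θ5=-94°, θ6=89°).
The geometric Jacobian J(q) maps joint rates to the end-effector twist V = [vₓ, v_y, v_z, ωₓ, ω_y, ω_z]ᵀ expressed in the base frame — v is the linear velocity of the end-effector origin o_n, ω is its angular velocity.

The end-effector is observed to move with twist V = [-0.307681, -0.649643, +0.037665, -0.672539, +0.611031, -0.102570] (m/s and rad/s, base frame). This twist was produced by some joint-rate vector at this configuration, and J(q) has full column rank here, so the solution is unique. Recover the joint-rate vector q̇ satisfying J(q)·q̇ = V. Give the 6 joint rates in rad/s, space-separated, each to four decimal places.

o_n = [0.3762, 0.8957, -0.0813]
J₁: ẑ×o_n = [-0.8957, 0.3762, 0.0000], ω = ẑ
J2: z=[-0.8387, -0.5446, 0.0000] o=[-0.2505, 0.3858, 0.3200] → [0.2185, -0.3365, -0.0863, -0.8387, -0.5446, 0.0000]
J3: z=[-0.8387, -0.5446, 0.0000] o=[-0.4250, 0.4892, 0.7097] → [0.4308, -0.6634, 0.0954, -0.8387, -0.5446, 0.0000]
J4: z=[0.1410, -0.2171, -0.9659] o=[-0.6617, 0.8537, 0.5932] → [0.1870, -0.9075, 0.2312, 0.1410, -0.2171, -0.9659]
J5: z=[0.7705, -0.5886, 0.2447] o=[-0.1706, 1.4689, 0.5267] → [0.4981, 0.6022, -0.1197, 0.7705, -0.5886, 0.2447]
J6: z=[-0.6300, -0.7617, 0.1514] o=[-0.0947, 1.2576, -0.2203] → [-0.0511, 0.1589, 0.5867, -0.6300, -0.7617, 0.1514]
q̇ = J⁺·V = [0.0120, -0.3910, 0.5350, -0.1310, -0.8590, -0.2040]

0.0120 -0.3910 0.5350 -0.1310 -0.8590 -0.2040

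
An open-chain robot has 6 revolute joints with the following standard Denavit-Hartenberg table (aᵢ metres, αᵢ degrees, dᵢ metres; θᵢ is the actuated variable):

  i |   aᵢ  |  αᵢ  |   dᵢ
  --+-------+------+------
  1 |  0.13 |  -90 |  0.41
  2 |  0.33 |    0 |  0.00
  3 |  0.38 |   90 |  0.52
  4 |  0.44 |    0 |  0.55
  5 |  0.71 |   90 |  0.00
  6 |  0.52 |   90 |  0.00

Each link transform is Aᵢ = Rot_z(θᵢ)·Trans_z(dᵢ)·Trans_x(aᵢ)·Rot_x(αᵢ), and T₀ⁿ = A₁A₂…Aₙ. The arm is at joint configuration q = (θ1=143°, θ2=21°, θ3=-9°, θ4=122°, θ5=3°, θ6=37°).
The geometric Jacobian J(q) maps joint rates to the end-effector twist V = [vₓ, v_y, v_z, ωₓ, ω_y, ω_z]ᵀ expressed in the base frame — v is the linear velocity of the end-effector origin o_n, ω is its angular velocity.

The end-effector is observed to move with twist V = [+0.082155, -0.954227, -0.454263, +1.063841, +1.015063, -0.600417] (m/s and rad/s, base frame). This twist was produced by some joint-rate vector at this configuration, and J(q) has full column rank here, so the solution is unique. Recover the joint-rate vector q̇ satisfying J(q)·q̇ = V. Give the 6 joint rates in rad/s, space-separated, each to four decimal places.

0.1800 -0.6910 -0.7100 -0.6100 -0.2030 -0.0870

o_n = [-1.1959, -1.3714, 1.2395]
J₁: ẑ×o_n = [1.3714, -1.1959, 0.0000], ω = ẑ
J2: z=[-0.6018, -0.7986, 0.0000] o=[-0.1038, 0.0782, 0.4100] → [-0.6625, 0.4992, 0.0002, -0.6018, -0.7986, 0.0000]
J3: z=[-0.6018, -0.7986, 0.0000] o=[-0.3499, 0.2636, 0.2917] → [-0.7569, 0.5704, 0.3083, -0.6018, -0.7986, 0.0000]
J4: z=[-0.1660, 0.1251, 0.9781] o=[-0.9597, 0.0720, 0.2127] → [1.5403, -0.0606, 0.2692, -0.1660, 0.1251, 0.9781]
J5: z=[-0.1660, 0.1251, 0.9781] o=[-1.0934, -0.2944, 0.7992] → [1.1085, -0.0271, 0.1916, -0.1660, 0.1251, 0.9781]
J6: z=[-0.9851, 0.0241, -0.1703] o=[-1.1253, -0.9986, 0.8839] → [-0.0549, 0.3624, 0.3689, -0.9851, 0.0241, -0.1703]
q̇ = J⁺·V = [0.1800, -0.6910, -0.7100, -0.6100, -0.2030, -0.0870]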